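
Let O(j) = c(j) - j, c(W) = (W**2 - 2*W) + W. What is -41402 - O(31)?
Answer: -42301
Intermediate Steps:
c(W) = W**2 - W
O(j) = -j + j*(-1 + j) (O(j) = j*(-1 + j) - j = -j + j*(-1 + j))
-41402 - O(31) = -41402 - 31*(-2 + 31) = -41402 - 31*29 = -41402 - 1*899 = -41402 - 899 = -42301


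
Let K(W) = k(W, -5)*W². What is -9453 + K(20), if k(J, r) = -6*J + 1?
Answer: -57053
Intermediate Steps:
k(J, r) = 1 - 6*J
K(W) = W²*(1 - 6*W) (K(W) = (1 - 6*W)*W² = W²*(1 - 6*W))
-9453 + K(20) = -9453 + 20²*(1 - 6*20) = -9453 + 400*(1 - 120) = -9453 + 400*(-119) = -9453 - 47600 = -57053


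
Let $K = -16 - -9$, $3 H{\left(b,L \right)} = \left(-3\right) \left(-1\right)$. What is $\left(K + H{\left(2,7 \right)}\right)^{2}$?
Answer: $36$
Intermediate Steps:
$H{\left(b,L \right)} = 1$ ($H{\left(b,L \right)} = \frac{\left(-3\right) \left(-1\right)}{3} = \frac{1}{3} \cdot 3 = 1$)
$K = -7$ ($K = -16 + 9 = -7$)
$\left(K + H{\left(2,7 \right)}\right)^{2} = \left(-7 + 1\right)^{2} = \left(-6\right)^{2} = 36$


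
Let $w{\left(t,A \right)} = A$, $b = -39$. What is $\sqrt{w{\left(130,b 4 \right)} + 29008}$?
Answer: $2 \sqrt{7213} \approx 169.86$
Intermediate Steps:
$\sqrt{w{\left(130,b 4 \right)} + 29008} = \sqrt{\left(-39\right) 4 + 29008} = \sqrt{-156 + 29008} = \sqrt{28852} = 2 \sqrt{7213}$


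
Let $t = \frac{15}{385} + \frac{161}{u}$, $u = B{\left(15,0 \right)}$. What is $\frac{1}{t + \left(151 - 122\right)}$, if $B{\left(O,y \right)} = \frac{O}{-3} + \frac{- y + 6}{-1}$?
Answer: $\frac{77}{1109} \approx 0.069432$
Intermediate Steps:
$B{\left(O,y \right)} = -6 + y - \frac{O}{3}$ ($B{\left(O,y \right)} = O \left(- \frac{1}{3}\right) + \left(6 - y\right) \left(-1\right) = - \frac{O}{3} + \left(-6 + y\right) = -6 + y - \frac{O}{3}$)
$u = -11$ ($u = -6 + 0 - 5 = -11$)
$t = - \frac{1124}{77}$ ($t = \frac{15}{385} + \frac{161}{-11} = 15 \cdot \frac{1}{385} + 161 \left(- \frac{1}{11}\right) = \frac{3}{77} - \frac{161}{11} = - \frac{1124}{77} \approx -14.597$)
$\frac{1}{t + \left(151 - 122\right)} = \frac{1}{- \frac{1124}{77} + \left(151 - 122\right)} = \frac{1}{- \frac{1124}{77} + 29} = \frac{1}{\frac{1109}{77}} = \frac{77}{1109}$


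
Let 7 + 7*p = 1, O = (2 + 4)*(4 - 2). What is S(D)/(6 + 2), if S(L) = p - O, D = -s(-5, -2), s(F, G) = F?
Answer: -45/28 ≈ -1.6071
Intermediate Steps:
O = 12 (O = 6*2 = 12)
p = -6/7 (p = -1 + (⅐)*1 = -1 + ⅐ = -6/7 ≈ -0.85714)
D = 5 (D = -1*(-5) = 5)
S(L) = -90/7 (S(L) = -6/7 - 1*12 = -6/7 - 12 = -90/7)
S(D)/(6 + 2) = -90/7/(6 + 2) = -90/7/8 = (⅛)*(-90/7) = -45/28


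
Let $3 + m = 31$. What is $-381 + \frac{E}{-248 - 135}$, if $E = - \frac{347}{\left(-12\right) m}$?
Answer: $- \frac{49030475}{128688} \approx -381.0$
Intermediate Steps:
$m = 28$ ($m = -3 + 31 = 28$)
$E = \frac{347}{336}$ ($E = - \frac{347}{\left(-12\right) 28} = - \frac{347}{-336} = \left(-347\right) \left(- \frac{1}{336}\right) = \frac{347}{336} \approx 1.0327$)
$-381 + \frac{E}{-248 - 135} = -381 + \frac{347}{336 \left(-248 - 135\right)} = -381 + \frac{347}{336 \left(-383\right)} = -381 + \frac{347}{336} \left(- \frac{1}{383}\right) = -381 - \frac{347}{128688} = - \frac{49030475}{128688}$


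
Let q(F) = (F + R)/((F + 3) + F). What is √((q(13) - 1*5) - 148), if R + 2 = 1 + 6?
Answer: 3*I*√14239/29 ≈ 12.344*I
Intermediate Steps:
R = 5 (R = -2 + (1 + 6) = -2 + 7 = 5)
q(F) = (5 + F)/(3 + 2*F) (q(F) = (F + 5)/((F + 3) + F) = (5 + F)/((3 + F) + F) = (5 + F)/(3 + 2*F))
√((q(13) - 1*5) - 148) = √(((5 + 13)/(3 + 2*13) - 1*5) - 148) = √((18/(3 + 26) - 5) - 148) = √((18/29 - 5) - 148) = √(-127/29 - 148) = √(-4419/29) = 3*I*√14239/29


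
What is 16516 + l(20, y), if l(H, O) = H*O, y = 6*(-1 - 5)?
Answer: 15796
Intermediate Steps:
y = -36 (y = 6*(-6) = -36)
16516 + l(20, y) = 16516 + 20*(-36) = 16516 - 720 = 15796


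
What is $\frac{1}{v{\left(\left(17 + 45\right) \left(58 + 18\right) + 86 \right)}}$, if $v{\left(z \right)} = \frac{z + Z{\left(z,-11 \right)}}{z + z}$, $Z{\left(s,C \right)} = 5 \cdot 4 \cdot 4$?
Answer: $\frac{4798}{2439} \approx 1.9672$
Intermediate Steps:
$Z{\left(s,C \right)} = 80$ ($Z{\left(s,C \right)} = 5 \cdot 16 = 80$)
$v{\left(z \right)} = \frac{80 + z}{2 z}$ ($v{\left(z \right)} = \frac{z + 80}{z + z} = \frac{80 + z}{2 z}$)
$\frac{1}{v{\left(\left(17 + 45\right) \left(58 + 18\right) + 86 \right)}} = \frac{1}{\frac{1}{2} \frac{1}{\left(17 + 45\right) \left(58 + 18\right) + 86} \left(80 + \left(\left(17 + 45\right) \left(58 + 18\right) + 86\right)\right)} = \frac{1}{\frac{1}{2} \frac{1}{62 \cdot 76 + 86} \left(80 + \left(62 \cdot 76 + 86\right)\right)} = \frac{1}{\frac{1}{2} \frac{1}{4712 + 86} \left(80 + \left(4712 + 86\right)\right)} = \frac{1}{\frac{1}{2} \cdot \frac{1}{4798} \left(80 + 4798\right)} = \frac{1}{\frac{1}{2} \cdot \frac{1}{4798} \cdot 4878} = \frac{1}{\frac{2439}{4798}} = \frac{4798}{2439}$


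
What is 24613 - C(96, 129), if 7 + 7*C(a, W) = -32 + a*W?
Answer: 159946/7 ≈ 22849.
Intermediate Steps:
C(a, W) = -39/7 + W*a/7 (C(a, W) = -1 + (-32 + a*W)/7 = -1 + (-32 + W*a)/7 = -1 + (-32/7 + W*a/7) = -39/7 + W*a/7)
24613 - C(96, 129) = 24613 - (-39/7 + (1/7)*129*96) = 24613 - (-39/7 + 12384/7) = 24613 - 1*12345/7 = 24613 - 12345/7 = 159946/7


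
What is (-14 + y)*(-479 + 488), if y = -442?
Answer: -4104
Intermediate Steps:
(-14 + y)*(-479 + 488) = (-14 - 442)*(-479 + 488) = -456*9 = -4104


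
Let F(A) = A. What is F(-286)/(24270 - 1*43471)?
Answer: 22/1477 ≈ 0.014895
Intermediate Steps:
F(-286)/(24270 - 1*43471) = -286/(24270 - 1*43471) = -286/(24270 - 43471) = -286/(-19201) = -286*(-1/19201) = 22/1477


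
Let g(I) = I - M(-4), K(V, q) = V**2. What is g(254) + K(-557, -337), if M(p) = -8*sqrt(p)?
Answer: 310503 + 16*I ≈ 3.105e+5 + 16.0*I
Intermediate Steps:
g(I) = I + 16*I (g(I) = I - (-8)*sqrt(-4) = I - (-8)*2*I = I - (-16)*I = I + 16*I)
g(254) + K(-557, -337) = (254 + 16*I) + (-557)**2 = (254 + 16*I) + 310249 = 310503 + 16*I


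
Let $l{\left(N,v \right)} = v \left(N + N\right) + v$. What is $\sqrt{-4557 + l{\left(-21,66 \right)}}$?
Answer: $3 i \sqrt{807} \approx 85.223 i$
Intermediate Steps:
$l{\left(N,v \right)} = v + 2 N v$ ($l{\left(N,v \right)} = v 2 N + v = 2 N v + v = v + 2 N v$)
$\sqrt{-4557 + l{\left(-21,66 \right)}} = \sqrt{-4557 + 66 \left(1 + 2 \left(-21\right)\right)} = \sqrt{-4557 + 66 \left(1 - 42\right)} = \sqrt{-4557 + 66 \left(-41\right)} = \sqrt{-4557 - 2706} = \sqrt{-7263} = 3 i \sqrt{807}$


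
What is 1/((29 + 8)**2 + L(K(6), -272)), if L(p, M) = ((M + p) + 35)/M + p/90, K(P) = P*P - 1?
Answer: 1224/1677041 ≈ 0.00072986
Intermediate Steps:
K(P) = -1 + P**2 (K(P) = P**2 - 1 = -1 + P**2)
L(p, M) = p/90 + (35 + M + p)/M (L(p, M) = (35 + M + p)/M + p*(1/90) = (35 + M + p)/M + p/90 = p/90 + (35 + M + p)/M)
1/((29 + 8)**2 + L(K(6), -272)) = 1/((29 + 8)**2 + (35 + (-1 + 6**2) + (1/90)*(-272)*(90 + (-1 + 6**2)))/(-272)) = 1/(37**2 - (35 + (-1 + 36) + (1/90)*(-272)*(90 + (-1 + 36)))/272) = 1/(1369 - (35 + 35 + (1/90)*(-272)*(90 + 35))/272) = 1/(1369 - (35 + 35 + (1/90)*(-272)*125)/272) = 1/(1369 - (35 + 35 - 3400/9)/272) = 1/(1369 - 1/272*(-2770/9)) = 1/(1369 + 1385/1224) = 1/(1677041/1224) = 1224/1677041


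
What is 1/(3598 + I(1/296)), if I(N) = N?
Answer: 296/1065009 ≈ 0.00027793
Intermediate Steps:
1/(3598 + I(1/296)) = 1/(3598 + 1/296) = 1/(1065009/296) = 296/1065009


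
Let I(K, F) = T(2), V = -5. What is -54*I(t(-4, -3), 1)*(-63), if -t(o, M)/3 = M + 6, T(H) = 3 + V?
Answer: -6804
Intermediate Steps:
T(H) = -2 (T(H) = 3 - 5 = -2)
t(o, M) = -18 - 3*M (t(o, M) = -3*(M + 6) = -3*(6 + M) = -18 - 3*M)
I(K, F) = -2
-54*I(t(-4, -3), 1)*(-63) = -54*(-2)*(-63) = 108*(-63) = -6804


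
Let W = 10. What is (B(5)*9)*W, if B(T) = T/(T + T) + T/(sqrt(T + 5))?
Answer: 45 + 45*sqrt(10) ≈ 187.30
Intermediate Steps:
B(T) = 1/2 + T/sqrt(5 + T) (B(T) = T/((2*T)) + T/(sqrt(5 + T)) = T*(1/(2*T)) + T/sqrt(5 + T) = 1/2 + T/sqrt(5 + T))
(B(5)*9)*W = ((1/2 + 5/sqrt(5 + 5))*9)*10 = ((1/2 + 5/sqrt(10))*9)*10 = ((1/2 + 5*(sqrt(10)/10))*9)*10 = ((1/2 + sqrt(10)/2)*9)*10 = (9/2 + 9*sqrt(10)/2)*10 = 45 + 45*sqrt(10)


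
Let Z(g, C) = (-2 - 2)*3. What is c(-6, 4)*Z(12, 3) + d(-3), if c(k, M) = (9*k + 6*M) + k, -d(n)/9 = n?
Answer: 459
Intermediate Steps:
Z(g, C) = -12 (Z(g, C) = -4*3 = -12)
d(n) = -9*n
c(k, M) = 6*M + 10*k (c(k, M) = (6*M + 9*k) + k = 6*M + 10*k)
c(-6, 4)*Z(12, 3) + d(-3) = (6*4 + 10*(-6))*(-12) - 9*(-3) = (24 - 60)*(-12) + 27 = -36*(-12) + 27 = 432 + 27 = 459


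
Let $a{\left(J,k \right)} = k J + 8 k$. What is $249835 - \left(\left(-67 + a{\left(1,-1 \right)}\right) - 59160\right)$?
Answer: $309071$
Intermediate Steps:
$a{\left(J,k \right)} = 8 k + J k$ ($a{\left(J,k \right)} = J k + 8 k = 8 k + J k$)
$249835 - \left(\left(-67 + a{\left(1,-1 \right)}\right) - 59160\right) = 249835 - \left(\left(-67 - \left(8 + 1\right)\right) - 59160\right) = 249835 - \left(\left(-67 - 9\right) - 59160\right) = 249835 - \left(-76 - 59160\right) = 249835 - -59236 = 249835 + 59236 = 309071$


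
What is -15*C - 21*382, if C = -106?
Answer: -6432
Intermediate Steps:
-15*C - 21*382 = -15*(-106) - 21*382 = 1590 - 1*8022 = 1590 - 8022 = -6432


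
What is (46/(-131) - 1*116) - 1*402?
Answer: -67904/131 ≈ -518.35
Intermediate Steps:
(46/(-131) - 1*116) - 1*402 = (46*(-1/131) - 116) - 402 = (-46/131 - 116) - 402 = -15242/131 - 402 = -67904/131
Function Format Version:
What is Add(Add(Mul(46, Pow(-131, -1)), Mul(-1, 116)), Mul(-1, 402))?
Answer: Rational(-67904, 131) ≈ -518.35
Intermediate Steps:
Add(Add(Mul(46, Pow(-131, -1)), Mul(-1, 116)), Mul(-1, 402)) = Add(Add(Mul(46, Rational(-1, 131)), -116), -402) = Add(Add(Rational(-46, 131), -116), -402) = Add(Rational(-15242, 131), -402) = Rational(-67904, 131)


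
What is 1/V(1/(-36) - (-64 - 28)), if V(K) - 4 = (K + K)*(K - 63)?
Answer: 648/3455965 ≈ 0.00018750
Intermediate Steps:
V(K) = 4 + 2*K*(-63 + K) (V(K) = 4 + (K + K)*(K - 63) = 4 + (2*K)*(-63 + K) = 4 + 2*K*(-63 + K))
1/V(1/(-36) - (-64 - 28)) = 1/(4 - 126*(1/(-36) - (-64 - 28)) + 2*(1/(-36) - (-64 - 28))²) = 1/(4 - 126*(-1/36 - 1*(-92)) + 2*(-1/36 - 1*(-92))²) = 1/(4 - 126*(-1/36 + 92) + 2*(-1/36 + 92)²) = 1/(4 - 126*3311/36 + 2*(3311/36)²) = 1/(4 - 23177/2 + 2*(10962721/1296)) = 1/(4 - 23177/2 + 10962721/648) = 1/(3455965/648) = 648/3455965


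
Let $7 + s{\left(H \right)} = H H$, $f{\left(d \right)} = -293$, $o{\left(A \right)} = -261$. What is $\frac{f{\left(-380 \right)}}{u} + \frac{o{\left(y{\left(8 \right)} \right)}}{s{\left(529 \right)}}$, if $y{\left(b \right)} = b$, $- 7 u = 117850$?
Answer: $\frac{45265057}{2748203075} \approx 0.016471$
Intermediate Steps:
$u = - \frac{117850}{7}$ ($u = \left(- \frac{1}{7}\right) 117850 = - \frac{117850}{7} \approx -16836.0$)
$s{\left(H \right)} = -7 + H^{2}$ ($s{\left(H \right)} = -7 + H H = -7 + H^{2}$)
$\frac{f{\left(-380 \right)}}{u} + \frac{o{\left(y{\left(8 \right)} \right)}}{s{\left(529 \right)}} = - \frac{293}{- \frac{117850}{7}} - \frac{261}{-7 + 529^{2}} = \left(-293\right) \left(- \frac{7}{117850}\right) - \frac{261}{-7 + 279841} = \frac{2051}{117850} - \frac{261}{279834} = \frac{2051}{117850} - \frac{87}{93278} = \frac{45265057}{2748203075}$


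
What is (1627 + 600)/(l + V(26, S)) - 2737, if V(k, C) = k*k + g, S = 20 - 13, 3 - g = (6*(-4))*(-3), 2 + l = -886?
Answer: -771324/281 ≈ -2744.9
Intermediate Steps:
l = -888 (l = -2 - 886 = -888)
g = -69 (g = 3 - 6*(-4)*(-3) = 3 - (-24)*(-3) = 3 - 1*72 = 3 - 72 = -69)
S = 7
V(k, C) = -69 + k² (V(k, C) = k*k - 69 = k² - 69 = -69 + k²)
(1627 + 600)/(l + V(26, S)) - 2737 = (1627 + 600)/(-888 + (-69 + 26²)) - 2737 = 2227/(-888 + (-69 + 676)) - 2737 = 2227/(-888 + 607) - 2737 = 2227/(-281) - 2737 = 2227*(-1/281) - 2737 = -2227/281 - 2737 = -771324/281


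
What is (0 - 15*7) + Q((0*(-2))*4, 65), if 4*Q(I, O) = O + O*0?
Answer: -355/4 ≈ -88.750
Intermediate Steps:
Q(I, O) = O/4 (Q(I, O) = (O + O*0)/4 = (O + 0)/4 = O/4)
(0 - 15*7) + Q((0*(-2))*4, 65) = (0 - 15*7) + (¼)*65 = (0 - 105) + 65/4 = -105 + 65/4 = -355/4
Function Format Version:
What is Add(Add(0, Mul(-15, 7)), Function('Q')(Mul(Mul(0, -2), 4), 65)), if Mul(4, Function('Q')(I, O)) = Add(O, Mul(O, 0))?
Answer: Rational(-355, 4) ≈ -88.750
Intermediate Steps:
Function('Q')(I, O) = Mul(Rational(1, 4), O) (Function('Q')(I, O) = Mul(Rational(1, 4), Add(O, Mul(O, 0))) = Mul(Rational(1, 4), Add(O, 0)) = Mul(Rational(1, 4), O))
Add(Add(0, Mul(-15, 7)), Function('Q')(Mul(Mul(0, -2), 4), 65)) = Add(Add(0, Mul(-15, 7)), Mul(Rational(1, 4), 65)) = Add(Add(0, -105), Rational(65, 4)) = Add(-105, Rational(65, 4)) = Rational(-355, 4)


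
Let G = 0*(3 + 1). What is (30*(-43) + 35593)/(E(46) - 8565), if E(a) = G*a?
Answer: -34303/8565 ≈ -4.0050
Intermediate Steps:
G = 0 (G = 0*4 = 0)
E(a) = 0 (E(a) = 0*a = 0)
(30*(-43) + 35593)/(E(46) - 8565) = (30*(-43) + 35593)/(0 - 8565) = (-1290 + 35593)/(-8565) = 34303*(-1/8565) = -34303/8565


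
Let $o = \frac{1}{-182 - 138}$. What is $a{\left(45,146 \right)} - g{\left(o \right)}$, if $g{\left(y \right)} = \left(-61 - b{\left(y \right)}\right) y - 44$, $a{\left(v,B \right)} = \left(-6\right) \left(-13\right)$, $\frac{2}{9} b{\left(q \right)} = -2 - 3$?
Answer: $\frac{78003}{640} \approx 121.88$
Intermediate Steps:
$b{\left(q \right)} = - \frac{45}{2}$ ($b{\left(q \right)} = \frac{9 \left(-2 - 3\right)}{2} = \frac{9}{2} \left(-5\right) = - \frac{45}{2}$)
$a{\left(v,B \right)} = 78$
$o = - \frac{1}{320}$ ($o = \frac{1}{-182 - 138} = \frac{1}{-320} = - \frac{1}{320} \approx -0.003125$)
$g{\left(y \right)} = -44 - \frac{77 y}{2}$ ($g{\left(y \right)} = \left(-61 - - \frac{45}{2}\right) y - 44 = \left(-61 + \frac{45}{2}\right) y - 44 = - \frac{77 y}{2} - 44 = -44 - \frac{77 y}{2}$)
$a{\left(45,146 \right)} - g{\left(o \right)} = 78 - \left(-44 - - \frac{77}{640}\right) = 78 - \left(-44 + \frac{77}{640}\right) = 78 - - \frac{28083}{640} = 78 + \frac{28083}{640} = \frac{78003}{640}$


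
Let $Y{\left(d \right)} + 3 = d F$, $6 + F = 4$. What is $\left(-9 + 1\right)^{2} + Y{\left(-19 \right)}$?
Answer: $99$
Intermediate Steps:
$F = -2$ ($F = -6 + 4 = -2$)
$Y{\left(d \right)} = -3 - 2 d$ ($Y{\left(d \right)} = -3 + d \left(-2\right) = -3 - 2 d$)
$\left(-9 + 1\right)^{2} + Y{\left(-19 \right)} = \left(-9 + 1\right)^{2} - -35 = \left(-8\right)^{2} + \left(-3 + 38\right) = 64 + 35 = 99$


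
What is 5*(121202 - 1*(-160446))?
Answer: 1408240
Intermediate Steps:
5*(121202 - 1*(-160446)) = 5*(121202 + 160446) = 5*281648 = 1408240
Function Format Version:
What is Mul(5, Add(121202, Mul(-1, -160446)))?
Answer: 1408240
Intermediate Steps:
Mul(5, Add(121202, Mul(-1, -160446))) = Mul(5, Add(121202, 160446)) = Mul(5, 281648) = 1408240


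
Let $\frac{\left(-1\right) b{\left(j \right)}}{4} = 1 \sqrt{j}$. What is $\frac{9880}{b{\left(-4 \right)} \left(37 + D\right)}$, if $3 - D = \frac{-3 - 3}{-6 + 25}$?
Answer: $\frac{23465 i}{766} \approx 30.633 i$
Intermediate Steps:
$b{\left(j \right)} = - 4 \sqrt{j}$ ($b{\left(j \right)} = - 4 \cdot 1 \sqrt{j} = - 4 \sqrt{j}$)
$D = \frac{63}{19}$ ($D = 3 - \frac{-3 - 3}{-6 + 25} = 3 - - \frac{6}{19} = 3 + \frac{6}{19} = \frac{63}{19} \approx 3.3158$)
$\frac{9880}{b{\left(-4 \right)} \left(37 + D\right)} = \frac{9880}{- 4 \sqrt{-4} \left(37 + \frac{63}{19}\right)} = \frac{9880}{- 4 \cdot 2 i \frac{766}{19}} = \frac{9880}{- 8 i \frac{766}{19}} = \frac{9880}{\left(- \frac{6128}{19}\right) i} = 9880 \frac{19 i}{6128} = \frac{23465 i}{766}$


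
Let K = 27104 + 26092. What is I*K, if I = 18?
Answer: 957528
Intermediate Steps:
K = 53196
I*K = 18*53196 = 957528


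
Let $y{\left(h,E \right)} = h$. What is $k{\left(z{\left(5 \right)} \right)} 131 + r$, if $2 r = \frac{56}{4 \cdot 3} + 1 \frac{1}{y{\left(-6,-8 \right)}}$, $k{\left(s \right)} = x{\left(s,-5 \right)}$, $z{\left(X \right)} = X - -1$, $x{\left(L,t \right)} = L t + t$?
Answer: $- \frac{18331}{4} \approx -4582.8$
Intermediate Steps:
$x{\left(L,t \right)} = t + L t$
$z{\left(X \right)} = 1 + X$ ($z{\left(X \right)} = X + 1 = 1 + X$)
$k{\left(s \right)} = -5 - 5 s$ ($k{\left(s \right)} = - 5 \left(1 + s\right) = -5 - 5 s$)
$r = \frac{9}{4}$ ($r = \frac{\frac{56}{4 \cdot 3} + 1 \frac{1}{-6}}{2} = \frac{\frac{56}{12} + 1 \left(- \frac{1}{6}\right)}{2} = \frac{56 \cdot \frac{1}{12} - \frac{1}{6}}{2} = \frac{\frac{14}{3} - \frac{1}{6}}{2} = \frac{1}{2} \cdot \frac{9}{2} = \frac{9}{4} \approx 2.25$)
$k{\left(z{\left(5 \right)} \right)} 131 + r = \left(-5 - 5 \left(1 + 5\right)\right) 131 + \frac{9}{4} = \left(-5 - 30\right) 131 + \frac{9}{4} = \left(-35\right) 131 + \frac{9}{4} = -4585 + \frac{9}{4} = - \frac{18331}{4}$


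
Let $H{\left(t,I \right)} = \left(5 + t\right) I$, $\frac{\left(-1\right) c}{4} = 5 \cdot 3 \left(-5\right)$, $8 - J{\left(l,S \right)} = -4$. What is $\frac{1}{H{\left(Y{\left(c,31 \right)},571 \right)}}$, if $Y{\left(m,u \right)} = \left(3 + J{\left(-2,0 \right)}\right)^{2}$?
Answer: $\frac{1}{131330} \approx 7.6144 \cdot 10^{-6}$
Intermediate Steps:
$J{\left(l,S \right)} = 12$ ($J{\left(l,S \right)} = 8 - -4 = 8 + 4 = 12$)
$c = 300$ ($c = - 4 \cdot 5 \cdot 3 \left(-5\right) = - 4 \cdot 15 \left(-5\right) = \left(-4\right) \left(-75\right) = 300$)
$Y{\left(m,u \right)} = 225$ ($Y{\left(m,u \right)} = \left(3 + 12\right)^{2} = 15^{2} = 225$)
$H{\left(t,I \right)} = I \left(5 + t\right)$
$\frac{1}{H{\left(Y{\left(c,31 \right)},571 \right)}} = \frac{1}{571 \left(5 + 225\right)} = \frac{1}{571 \cdot 230} = \frac{1}{131330}$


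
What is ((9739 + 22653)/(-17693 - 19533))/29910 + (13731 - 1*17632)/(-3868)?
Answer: 1085840952851/1076686481220 ≈ 1.0085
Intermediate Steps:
((9739 + 22653)/(-17693 - 19533))/29910 + (13731 - 1*17632)/(-3868) = (32392/(-37226))*(1/29910) + (13731 - 17632)*(-1/3868) = (32392*(-1/37226))*(1/29910) - 3901*(-1/3868) = -16196/18613*1/29910 + 3901/3868 = -8098/278357415 + 3901/3868 = 1085840952851/1076686481220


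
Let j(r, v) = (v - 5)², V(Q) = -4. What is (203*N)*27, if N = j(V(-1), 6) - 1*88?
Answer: -476847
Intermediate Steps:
j(r, v) = (-5 + v)²
N = -87 (N = (-5 + 6)² - 1*88 = 1² - 88 = 1 - 88 = -87)
(203*N)*27 = (203*(-87))*27 = -17661*27 = -476847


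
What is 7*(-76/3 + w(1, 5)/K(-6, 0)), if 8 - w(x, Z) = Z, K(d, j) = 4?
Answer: -2065/12 ≈ -172.08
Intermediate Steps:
w(x, Z) = 8 - Z
7*(-76/3 + w(1, 5)/K(-6, 0)) = 7*(-76/3 + (8 - 1*5)/4) = 7*(-76*⅓ + (8 - 5)*(¼)) = 7*(-76/3 + 3*(¼)) = 7*(-76/3 + ¾) = 7*(-295/12) = -2065/12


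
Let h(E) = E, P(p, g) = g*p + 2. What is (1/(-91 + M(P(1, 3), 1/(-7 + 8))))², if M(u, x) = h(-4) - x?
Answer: 1/9216 ≈ 0.00010851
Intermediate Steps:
P(p, g) = 2 + g*p
M(u, x) = -4 - x
(1/(-91 + M(P(1, 3), 1/(-7 + 8))))² = (1/(-91 + (-4 - 1/(-7 + 8))))² = (1/(-91 + (-4 - 1/1)))² = (1/(-91 + (-4 - 1*1)))² = (1/(-91 + (-4 - 1)))² = (1/(-91 - 5))² = (1/(-96))² = (-1/96)² = 1/9216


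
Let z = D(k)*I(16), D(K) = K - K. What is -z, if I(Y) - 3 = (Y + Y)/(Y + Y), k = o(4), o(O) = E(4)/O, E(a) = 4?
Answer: 0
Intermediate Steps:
o(O) = 4/O
k = 1 (k = 4/4 = 4*(¼) = 1)
I(Y) = 4 (I(Y) = 3 + (Y + Y)/(Y + Y) = 3 + (2*Y)/((2*Y)) = 3 + (2*Y)*(1/(2*Y)) = 3 + 1 = 4)
D(K) = 0
z = 0 (z = 0*4 = 0)
-z = -1*0 = 0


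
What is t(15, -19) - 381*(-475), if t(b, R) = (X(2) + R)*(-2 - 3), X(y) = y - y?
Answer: 181070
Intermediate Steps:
X(y) = 0
t(b, R) = -5*R (t(b, R) = (0 + R)*(-2 - 3) = R*(-5) = -5*R)
t(15, -19) - 381*(-475) = -5*(-19) - 381*(-475) = 95 + 180975 = 181070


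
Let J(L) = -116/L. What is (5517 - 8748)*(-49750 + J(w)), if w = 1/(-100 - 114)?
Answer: 80535906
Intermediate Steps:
w = -1/214 (w = 1/(-214) = -1/214 ≈ -0.0046729)
(5517 - 8748)*(-49750 + J(w)) = (5517 - 8748)*(-49750 - 116/(-1/214)) = -3231*(-49750 - 116*(-214)) = -3231*(-49750 + 24824) = -3231*(-24926) = 80535906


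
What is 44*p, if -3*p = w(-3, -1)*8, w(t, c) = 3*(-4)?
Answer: 1408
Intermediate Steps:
w(t, c) = -12
p = 32 (p = -(-4)*8 = -⅓*(-96) = 32)
44*p = 44*32 = 1408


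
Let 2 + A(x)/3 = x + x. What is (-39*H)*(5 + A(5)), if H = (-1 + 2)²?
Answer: -1131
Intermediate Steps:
A(x) = -6 + 6*x (A(x) = -6 + 3*(x + x) = -6 + 3*(2*x) = -6 + 6*x)
H = 1 (H = 1² = 1)
(-39*H)*(5 + A(5)) = (-39*1)*(5 + (-6 + 6*5)) = -39*(5 + (-6 + 30)) = -39*(5 + 24) = -39*29 = -1131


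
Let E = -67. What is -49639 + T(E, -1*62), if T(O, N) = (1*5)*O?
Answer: -49974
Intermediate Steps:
T(O, N) = 5*O
-49639 + T(E, -1*62) = -49639 + 5*(-67) = -49639 - 335 = -49974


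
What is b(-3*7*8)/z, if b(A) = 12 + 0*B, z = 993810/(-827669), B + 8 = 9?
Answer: -1655338/165635 ≈ -9.9939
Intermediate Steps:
B = 1 (B = -8 + 9 = 1)
z = -993810/827669 (z = 993810*(-1/827669) = -993810/827669 ≈ -1.2007)
b(A) = 12 (b(A) = 12 + 0*1 = 12 + 0 = 12)
b(-3*7*8)/z = 12/(-993810/827669) = 12*(-827669/993810) = -1655338/165635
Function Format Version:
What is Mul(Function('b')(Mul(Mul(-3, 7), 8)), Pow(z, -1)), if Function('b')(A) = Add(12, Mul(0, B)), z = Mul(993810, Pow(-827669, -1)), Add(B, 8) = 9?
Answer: Rational(-1655338, 165635) ≈ -9.9939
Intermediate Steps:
B = 1 (B = Add(-8, 9) = 1)
z = Rational(-993810, 827669) (z = Mul(993810, Rational(-1, 827669)) = Rational(-993810, 827669) ≈ -1.2007)
Function('b')(A) = 12 (Function('b')(A) = Add(12, Mul(0, 1)) = Add(12, 0) = 12)
Mul(Function('b')(Mul(Mul(-3, 7), 8)), Pow(z, -1)) = Mul(12, Pow(Rational(-993810, 827669), -1)) = Mul(12, Rational(-827669, 993810)) = Rational(-1655338, 165635)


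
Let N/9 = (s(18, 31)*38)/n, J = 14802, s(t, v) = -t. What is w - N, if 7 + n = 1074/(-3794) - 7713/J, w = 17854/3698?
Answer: -105885300916475/135060817019 ≈ -783.98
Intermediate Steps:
w = 8927/1849 (w = 17854*(1/3698) = 8927/1849 ≈ 4.8280)
n = -73045331/9359798 (n = -7 + (1074/(-3794) - 7713/14802) = -7 + (1074*(-1/3794) - 7713*1/14802) = -7 + (-537/1897 - 2571/4934) = -7 - 7526745/9359798 = -73045331/9359798 ≈ -7.8042)
N = 57618916488/73045331 (N = 9*((-1*18*38)/(-73045331/9359798)) = 9*(-18*38*(-9359798/73045331)) = 9*(-684*(-9359798/73045331)) = 9*(6402101832/73045331) = 57618916488/73045331 ≈ 788.81)
w - N = 8927/1849 - 1*57618916488/73045331 = 8927/1849 - 57618916488/73045331 = -105885300916475/135060817019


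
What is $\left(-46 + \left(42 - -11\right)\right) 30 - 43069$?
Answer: $-42859$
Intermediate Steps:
$\left(-46 + \left(42 - -11\right)\right) 30 - 43069 = \left(-46 + \left(42 + 11\right)\right) 30 - 43069 = \left(-46 + 53\right) 30 - 43069 = 7 \cdot 30 - 43069 = 210 - 43069 = -42859$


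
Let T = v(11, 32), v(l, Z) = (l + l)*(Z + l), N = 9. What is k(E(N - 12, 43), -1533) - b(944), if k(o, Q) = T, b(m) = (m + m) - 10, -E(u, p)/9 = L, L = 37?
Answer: -932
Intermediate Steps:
v(l, Z) = 2*l*(Z + l) (v(l, Z) = (2*l)*(Z + l) = 2*l*(Z + l))
E(u, p) = -333 (E(u, p) = -9*37 = -333)
b(m) = -10 + 2*m (b(m) = 2*m - 10 = -10 + 2*m)
T = 946 (T = 2*11*(32 + 11) = 2*11*43 = 946)
k(o, Q) = 946
k(E(N - 12, 43), -1533) - b(944) = 946 - (-10 + 2*944) = 946 - (-10 + 1888) = 946 - 1*1878 = 946 - 1878 = -932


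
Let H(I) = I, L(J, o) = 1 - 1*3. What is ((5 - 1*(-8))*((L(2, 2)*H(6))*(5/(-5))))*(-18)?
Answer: -2808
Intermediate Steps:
L(J, o) = -2 (L(J, o) = 1 - 3 = -2)
((5 - 1*(-8))*((L(2, 2)*H(6))*(5/(-5))))*(-18) = ((5 - 1*(-8))*((-2*6)*(5/(-5))))*(-18) = ((5 + 8)*(-60*(-1)/5))*(-18) = (13*(-12*(-1)))*(-18) = (13*12)*(-18) = 156*(-18) = -2808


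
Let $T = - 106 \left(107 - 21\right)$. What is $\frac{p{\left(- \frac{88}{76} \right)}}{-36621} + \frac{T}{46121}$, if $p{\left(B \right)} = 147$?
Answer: $- \frac{113538941}{562999047} \approx -0.20167$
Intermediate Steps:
$T = -9116$ ($T = \left(-106\right) 86 = -9116$)
$\frac{p{\left(- \frac{88}{76} \right)}}{-36621} + \frac{T}{46121} = \frac{147}{-36621} - \frac{9116}{46121} = 147 \left(- \frac{1}{36621}\right) - \frac{9116}{46121} = - \frac{49}{12207} - \frac{9116}{46121} = - \frac{113538941}{562999047}$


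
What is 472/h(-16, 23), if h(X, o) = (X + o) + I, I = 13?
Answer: 118/5 ≈ 23.600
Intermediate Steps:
h(X, o) = 13 + X + o (h(X, o) = (X + o) + 13 = 13 + X + o)
472/h(-16, 23) = 472/(13 - 16 + 23) = 472/20 = 472*(1/20) = 118/5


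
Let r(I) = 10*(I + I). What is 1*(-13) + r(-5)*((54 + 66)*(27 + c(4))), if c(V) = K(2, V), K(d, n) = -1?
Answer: -312013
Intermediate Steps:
c(V) = -1
r(I) = 20*I (r(I) = 10*(2*I) = 20*I)
1*(-13) + r(-5)*((54 + 66)*(27 + c(4))) = 1*(-13) + (20*(-5))*((54 + 66)*(27 - 1)) = -13 - 12000*26 = -13 - 100*3120 = -13 - 312000 = -312013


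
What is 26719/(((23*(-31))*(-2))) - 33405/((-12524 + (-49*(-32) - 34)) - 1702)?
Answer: 193376539/9049396 ≈ 21.369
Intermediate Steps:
26719/(((23*(-31))*(-2))) - 33405/((-12524 + (-49*(-32) - 34)) - 1702) = 26719/((-713*(-2))) - 33405/((-12524 + (1568 - 34)) - 1702) = 26719/1426 - 33405/((-12524 + 1534) - 1702) = 26719*(1/1426) - 33405/(-10990 - 1702) = 26719/1426 - 33405/(-12692) = 26719/1426 - 33405*(-1/12692) = 26719/1426 + 33405/12692 = 193376539/9049396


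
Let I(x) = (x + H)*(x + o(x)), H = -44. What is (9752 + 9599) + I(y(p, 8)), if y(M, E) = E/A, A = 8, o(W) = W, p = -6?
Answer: 19265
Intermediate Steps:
y(M, E) = E/8
I(x) = 2*x*(-44 + x) (I(x) = (x - 44)*(x + x) = (-44 + x)*(2*x) = 2*x*(-44 + x))
(9752 + 9599) + I(y(p, 8)) = (9752 + 9599) + 2*((1/8)*8)*(-44 + (1/8)*8) = 19351 + 2*1*(-44 + 1) = 19351 + 2*1*(-43) = 19351 - 86 = 19265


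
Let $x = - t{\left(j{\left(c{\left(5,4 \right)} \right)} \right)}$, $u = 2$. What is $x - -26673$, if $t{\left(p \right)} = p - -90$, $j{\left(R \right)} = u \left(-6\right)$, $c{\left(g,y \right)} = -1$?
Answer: $26595$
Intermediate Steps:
$j{\left(R \right)} = -12$ ($j{\left(R \right)} = 2 \left(-6\right) = -12$)
$t{\left(p \right)} = 90 + p$ ($t{\left(p \right)} = p + 90 = 90 + p$)
$x = -78$ ($x = - (90 - 12) = \left(-1\right) 78 = -78$)
$x - -26673 = -78 - -26673 = -78 + 26673 = 26595$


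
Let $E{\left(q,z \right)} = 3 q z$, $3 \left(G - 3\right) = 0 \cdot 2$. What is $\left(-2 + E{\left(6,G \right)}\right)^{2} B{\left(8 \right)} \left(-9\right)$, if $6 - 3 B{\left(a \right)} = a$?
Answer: $16224$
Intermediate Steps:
$G = 3$ ($G = 3 + \frac{0 \cdot 2}{3} = 3 + \frac{1}{3} \cdot 0 = 3 + 0 = 3$)
$B{\left(a \right)} = 2 - \frac{a}{3}$
$E{\left(q,z \right)} = 3 q z$
$\left(-2 + E{\left(6,G \right)}\right)^{2} B{\left(8 \right)} \left(-9\right) = \left(-2 + 3 \cdot 6 \cdot 3\right)^{2} \left(2 - \frac{8}{3}\right) \left(-9\right) = \left(-2 + 54\right)^{2} \left(2 - \frac{8}{3}\right) \left(-9\right) = 52^{2} \left(- \frac{2}{3}\right) \left(-9\right) = 2704 \left(- \frac{2}{3}\right) \left(-9\right) = \left(- \frac{5408}{3}\right) \left(-9\right) = 16224$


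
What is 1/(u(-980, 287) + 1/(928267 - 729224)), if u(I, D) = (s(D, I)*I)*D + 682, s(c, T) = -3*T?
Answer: -199043/164589396741873 ≈ -1.2093e-9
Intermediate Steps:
u(I, D) = 682 - 3*D*I² (u(I, D) = ((-3*I)*I)*D + 682 = (-3*I²)*D + 682 = -3*D*I² + 682 = 682 - 3*D*I²)
1/(u(-980, 287) + 1/(928267 - 729224)) = 1/((682 - 3*287*(-980)²) + 1/(928267 - 729224)) = 1/((682 - 3*287*960400) + 1/199043) = 1/((682 - 826904400) + 1/199043) = 1/(-826903718 + 1/199043) = 1/(-164589396741873/199043) = -199043/164589396741873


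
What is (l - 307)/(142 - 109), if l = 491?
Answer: 184/33 ≈ 5.5758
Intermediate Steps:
(l - 307)/(142 - 109) = (491 - 307)/(142 - 109) = 184/33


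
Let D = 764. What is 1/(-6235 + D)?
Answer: -1/5471 ≈ -0.00018278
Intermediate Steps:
1/(-6235 + D) = 1/(-6235 + 764) = 1/(-5471) = -1/5471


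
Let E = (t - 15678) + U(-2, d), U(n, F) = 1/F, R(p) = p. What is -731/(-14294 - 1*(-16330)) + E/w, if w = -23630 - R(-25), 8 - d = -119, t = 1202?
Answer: 1551668851/6103592060 ≈ 0.25422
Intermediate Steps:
d = 127 (d = 8 - 1*(-119) = 8 + 119 = 127)
w = -23605 (w = -23630 - 1*(-25) = -23630 + 25 = -23605)
E = -1838451/127 (E = (1202 - 15678) + 1/127 = -14476 + 1/127 = -1838451/127 ≈ -14476.)
-731/(-14294 - 1*(-16330)) + E/w = -731/(-14294 - 1*(-16330)) - 1838451/127/(-23605) = -731/(-14294 + 16330) - 1838451/127*(-1/23605) = -731/2036 + 1838451/2997835 = 1551668851/6103592060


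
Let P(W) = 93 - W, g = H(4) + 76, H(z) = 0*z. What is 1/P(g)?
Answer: 1/17 ≈ 0.058824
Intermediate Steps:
H(z) = 0
g = 76 (g = 0 + 76 = 76)
1/P(g) = 1/(93 - 1*76) = 1/(93 - 76) = 1/17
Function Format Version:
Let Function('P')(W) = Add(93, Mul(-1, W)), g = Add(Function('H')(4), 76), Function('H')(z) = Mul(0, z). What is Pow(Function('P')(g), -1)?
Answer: Rational(1, 17) ≈ 0.058824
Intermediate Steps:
Function('H')(z) = 0
g = 76 (g = Add(0, 76) = 76)
Pow(Function('P')(g), -1) = Pow(Add(93, Mul(-1, 76)), -1) = Pow(Add(93, -76), -1) = Pow(17, -1) = Rational(1, 17)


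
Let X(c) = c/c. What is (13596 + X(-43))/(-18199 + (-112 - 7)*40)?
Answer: -13597/22959 ≈ -0.59223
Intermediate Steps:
X(c) = 1
(13596 + X(-43))/(-18199 + (-112 - 7)*40) = (13596 + 1)/(-18199 + (-112 - 7)*40) = 13597/(-18199 - 119*40) = 13597/(-18199 - 4760) = 13597/(-22959) = 13597*(-1/22959) = -13597/22959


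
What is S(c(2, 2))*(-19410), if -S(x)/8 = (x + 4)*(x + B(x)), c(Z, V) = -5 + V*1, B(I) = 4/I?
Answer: -672880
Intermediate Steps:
c(Z, V) = -5 + V
S(x) = -8*(4 + x)*(x + 4/x) (S(x) = -8*(x + 4)*(x + 4/x) = -8*(4 + x)*(x + 4/x))
S(c(2, 2))*(-19410) = (-32 - 128/(-5 + 2) - 32*(-5 + 2) - 8*(-5 + 2)²)*(-19410) = (-32 - 128/(-3) - 32*(-3) - 8*(-3)²)*(-19410) = (-32 - 128*(-⅓) + 96 - 8*9)*(-19410) = (-32 + 128/3 + 96 - 72)*(-19410) = (104/3)*(-19410) = -672880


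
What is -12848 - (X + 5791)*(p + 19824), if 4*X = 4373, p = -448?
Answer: -133402076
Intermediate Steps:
X = 4373/4 (X = (¼)*4373 = 4373/4 ≈ 1093.3)
-12848 - (X + 5791)*(p + 19824) = -12848 - (4373/4 + 5791)*(-448 + 19824) = -12848 - 27537*19376/4 = -12848 - 1*133389228 = -12848 - 133389228 = -133402076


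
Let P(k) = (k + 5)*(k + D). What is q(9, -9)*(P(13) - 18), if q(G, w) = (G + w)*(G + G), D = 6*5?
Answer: 0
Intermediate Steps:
D = 30
P(k) = (5 + k)*(30 + k) (P(k) = (k + 5)*(k + 30) = (5 + k)*(30 + k))
q(G, w) = 2*G*(G + w) (q(G, w) = (G + w)*(2*G) = 2*G*(G + w))
q(9, -9)*(P(13) - 18) = (2*9*(9 - 9))*((150 + 13**2 + 35*13) - 18) = (2*9*0)*((150 + 169 + 455) - 18) = 0*(774 - 18) = 0*756 = 0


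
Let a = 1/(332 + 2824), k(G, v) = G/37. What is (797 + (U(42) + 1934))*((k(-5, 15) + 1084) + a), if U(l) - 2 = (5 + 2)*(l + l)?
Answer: 140107571235/38924 ≈ 3.5995e+6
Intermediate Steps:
k(G, v) = G/37 (k(G, v) = G*(1/37) = G/37)
U(l) = 2 + 14*l (U(l) = 2 + (5 + 2)*(l + l) = 2 + 7*(2*l) = 2 + 14*l)
a = 1/3156 ≈ 0.00031686
(797 + (U(42) + 1934))*((k(-5, 15) + 1084) + a) = (797 + ((2 + 14*42) + 1934))*(((1/37)*(-5) + 1084) + 1/3156) = (797 + ((2 + 588) + 1934))*((-5/37 + 1084) + 1/3156) = (797 + (590 + 1934))*(40103/37 + 1/3156) = (797 + 2524)*(126565105/116772) = 3321*(126565105/116772) = 140107571235/38924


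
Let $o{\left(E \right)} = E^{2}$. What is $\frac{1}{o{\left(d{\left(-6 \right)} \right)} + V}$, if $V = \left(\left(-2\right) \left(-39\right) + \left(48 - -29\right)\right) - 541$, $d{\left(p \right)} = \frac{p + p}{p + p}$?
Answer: $- \frac{1}{385} \approx -0.0025974$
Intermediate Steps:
$d{\left(p \right)} = 1$ ($d{\left(p \right)} = \frac{2 p}{2 p} = 2 p \frac{1}{2 p} = 1$)
$V = -386$ ($V = \left(78 + \left(48 + 29\right)\right) - 541 = \left(78 + 77\right) - 541 = 155 - 541 = -386$)
$\frac{1}{o{\left(d{\left(-6 \right)} \right)} + V} = \frac{1}{1^{2} - 386} = \frac{1}{1 - 386} = \frac{1}{-385} = - \frac{1}{385}$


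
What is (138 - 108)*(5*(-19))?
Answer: -2850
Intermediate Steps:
(138 - 108)*(5*(-19)) = 30*(-95) = -2850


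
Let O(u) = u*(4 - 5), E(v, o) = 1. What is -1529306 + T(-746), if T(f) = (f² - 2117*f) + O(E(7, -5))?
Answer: 606491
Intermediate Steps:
O(u) = -u (O(u) = u*(-1) = -u)
T(f) = -1 + f² - 2117*f (T(f) = (f² - 2117*f) - 1*1 = (f² - 2117*f) - 1 = -1 + f² - 2117*f)
-1529306 + T(-746) = -1529306 + (-1 + (-746)² - 2117*(-746)) = -1529306 + (-1 + 556516 + 1579282) = -1529306 + 2135797 = 606491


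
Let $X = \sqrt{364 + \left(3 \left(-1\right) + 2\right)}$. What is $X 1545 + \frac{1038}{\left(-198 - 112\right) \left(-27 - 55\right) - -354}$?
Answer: $\frac{519}{12887} + 16995 \sqrt{3} \approx 29436.0$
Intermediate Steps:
$X = 11 \sqrt{3}$ ($X = \sqrt{364 + \left(-3 + 2\right)} = \sqrt{364 - 1} = \sqrt{363} = 11 \sqrt{3} \approx 19.053$)
$X 1545 + \frac{1038}{\left(-198 - 112\right) \left(-27 - 55\right) - -354} = 11 \sqrt{3} \cdot 1545 + \frac{1038}{\left(-198 - 112\right) \left(-27 - 55\right) - -354} = 16995 \sqrt{3} + \frac{1038}{\left(-310\right) \left(-82\right) + 354} = 16995 \sqrt{3} + \frac{1038}{25420 + 354} = 16995 \sqrt{3} + \frac{1038}{25774} = 16995 \sqrt{3} + 1038 \cdot \frac{1}{25774} = 16995 \sqrt{3} + \frac{519}{12887} = \frac{519}{12887} + 16995 \sqrt{3}$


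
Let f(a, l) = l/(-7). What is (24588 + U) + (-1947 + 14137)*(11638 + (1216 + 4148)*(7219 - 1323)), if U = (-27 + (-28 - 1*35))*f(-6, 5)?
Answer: 2699652110626/7 ≈ 3.8566e+11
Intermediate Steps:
f(a, l) = -l/7 (f(a, l) = l*(-⅐) = -l/7)
U = 450/7 (U = (-27 + (-28 - 1*35))*(-⅐*5) = (-27 + (-28 - 35))*(-5/7) = (-27 - 63)*(-5/7) = -90*(-5/7) = 450/7 ≈ 64.286)
(24588 + U) + (-1947 + 14137)*(11638 + (1216 + 4148)*(7219 - 1323)) = (24588 + 450/7) + (-1947 + 14137)*(11638 + (1216 + 4148)*(7219 - 1323)) = 172566/7 + 12190*(11638 + 5364*5896) = 172566/7 + 12190*(11638 + 31626144) = 172566/7 + 12190*31637782 = 172566/7 + 385664562580 = 2699652110626/7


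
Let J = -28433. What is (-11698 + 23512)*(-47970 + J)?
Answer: -902625042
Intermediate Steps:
(-11698 + 23512)*(-47970 + J) = (-11698 + 23512)*(-47970 - 28433) = 11814*(-76403) = -902625042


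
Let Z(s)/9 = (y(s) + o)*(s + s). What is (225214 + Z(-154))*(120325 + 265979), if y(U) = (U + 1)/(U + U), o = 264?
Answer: -196231229184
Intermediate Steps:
y(U) = (1 + U)/(2*U) (y(U) = (1 + U)/((2*U)) = (1 + U)*(1/(2*U)) = (1 + U)/(2*U))
Z(s) = 18*s*(264 + (1 + s)/(2*s)) (Z(s) = 9*(((1 + s)/(2*s) + 264)*(s + s)) = 9*((264 + (1 + s)/(2*s))*(2*s)) = 9*(2*s*(264 + (1 + s)/(2*s))) = 18*s*(264 + (1 + s)/(2*s)))
(225214 + Z(-154))*(120325 + 265979) = (225214 + (9 + 4761*(-154)))*(120325 + 265979) = (225214 + (9 - 733194))*386304 = (225214 - 733185)*386304 = -507971*386304 = -196231229184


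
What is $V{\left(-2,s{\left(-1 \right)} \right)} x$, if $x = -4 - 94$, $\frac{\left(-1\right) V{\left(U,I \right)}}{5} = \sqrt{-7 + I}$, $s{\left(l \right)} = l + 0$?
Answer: $980 i \sqrt{2} \approx 1385.9 i$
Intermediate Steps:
$s{\left(l \right)} = l$
$V{\left(U,I \right)} = - 5 \sqrt{-7 + I}$
$x = -98$ ($x = -4 - 94 = -98$)
$V{\left(-2,s{\left(-1 \right)} \right)} x = - 5 \sqrt{-7 - 1} \left(-98\right) = - 5 \sqrt{-8} \left(-98\right) = - 5 \cdot 2 i \sqrt{2} \left(-98\right) = - 10 i \sqrt{2} \left(-98\right) = 980 i \sqrt{2}$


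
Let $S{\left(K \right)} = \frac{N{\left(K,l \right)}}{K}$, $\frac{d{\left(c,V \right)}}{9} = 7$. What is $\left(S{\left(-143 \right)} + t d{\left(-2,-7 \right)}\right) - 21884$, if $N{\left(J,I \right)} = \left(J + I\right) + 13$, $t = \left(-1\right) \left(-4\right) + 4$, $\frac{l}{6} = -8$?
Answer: $- \frac{3057162}{143} \approx -21379.0$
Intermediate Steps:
$l = -48$ ($l = 6 \left(-8\right) = -48$)
$d{\left(c,V \right)} = 63$ ($d{\left(c,V \right)} = 9 \cdot 7 = 63$)
$t = 8$ ($t = 4 + 4 = 8$)
$N{\left(J,I \right)} = 13 + I + J$ ($N{\left(J,I \right)} = \left(I + J\right) + 13 = 13 + I + J$)
$S{\left(K \right)} = \frac{-35 + K}{K}$ ($S{\left(K \right)} = \frac{13 - 48 + K}{K} = \frac{-35 + K}{K}$)
$\left(S{\left(-143 \right)} + t d{\left(-2,-7 \right)}\right) - 21884 = \left(\frac{-35 - 143}{-143} + 8 \cdot 63\right) - 21884 = \left(\left(- \frac{1}{143}\right) \left(-178\right) + 504\right) - 21884 = \left(\frac{178}{143} + 504\right) - 21884 = \frac{72250}{143} - 21884 = - \frac{3057162}{143}$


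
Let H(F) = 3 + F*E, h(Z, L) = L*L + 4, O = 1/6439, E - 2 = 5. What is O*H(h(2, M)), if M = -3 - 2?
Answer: 206/6439 ≈ 0.031993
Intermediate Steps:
E = 7 (E = 2 + 5 = 7)
O = 1/6439 ≈ 0.00015530
M = -5
h(Z, L) = 4 + L² (h(Z, L) = L² + 4 = 4 + L²)
H(F) = 3 + 7*F (H(F) = 3 + F*7 = 3 + 7*F)
O*H(h(2, M)) = (3 + 7*(4 + (-5)²))/6439 = (3 + 7*(4 + 25))/6439 = (3 + 7*29)/6439 = (3 + 203)/6439 = (1/6439)*206 = 206/6439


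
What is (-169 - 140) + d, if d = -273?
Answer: -582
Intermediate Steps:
(-169 - 140) + d = (-169 - 140) - 273 = -309 - 273 = -582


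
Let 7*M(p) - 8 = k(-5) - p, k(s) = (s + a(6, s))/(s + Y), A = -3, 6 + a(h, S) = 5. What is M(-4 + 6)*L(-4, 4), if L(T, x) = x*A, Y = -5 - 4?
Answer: -540/49 ≈ -11.020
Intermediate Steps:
a(h, S) = -1 (a(h, S) = -6 + 5 = -1)
Y = -9
k(s) = (-1 + s)/(-9 + s) (k(s) = (s - 1)/(s - 9) = (-1 + s)/(-9 + s))
L(T, x) = -3*x (L(T, x) = x*(-3) = -3*x)
M(p) = 59/49 - p/7 (M(p) = 8/7 + ((-1 - 5)/(-9 - 5) - p)/7 = 8/7 + (-6/(-14) - p)/7 = 8/7 + (-1/14*(-6) - p)/7 = 8/7 + (3/7 - p)/7 = 8/7 + (3/49 - p/7) = 59/49 - p/7)
M(-4 + 6)*L(-4, 4) = (59/49 - (-4 + 6)/7)*(-3*4) = (59/49 - ⅐*2)*(-12) = (59/49 - 2/7)*(-12) = (45/49)*(-12) = -540/49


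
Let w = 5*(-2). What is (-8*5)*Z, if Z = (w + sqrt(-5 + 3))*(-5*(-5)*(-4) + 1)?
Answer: -39600 + 3960*I*sqrt(2) ≈ -39600.0 + 5600.3*I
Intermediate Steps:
w = -10
Z = 990 - 99*I*sqrt(2) (Z = (-10 + sqrt(-5 + 3))*(-5*(-5)*(-4) + 1) = (-10 + sqrt(-2))*(25*(-4) + 1) = (-10 + I*sqrt(2))*(-100 + 1) = (-10 + I*sqrt(2))*(-99) = 990 - 99*I*sqrt(2) ≈ 990.0 - 140.01*I)
(-8*5)*Z = (-8*5)*(990 - 99*I*sqrt(2)) = -40*(990 - 99*I*sqrt(2)) = -39600 + 3960*I*sqrt(2)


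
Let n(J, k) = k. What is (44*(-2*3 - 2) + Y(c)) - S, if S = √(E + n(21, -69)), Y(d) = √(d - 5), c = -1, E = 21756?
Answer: -352 - √21687 + I*√6 ≈ -499.27 + 2.4495*I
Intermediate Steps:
Y(d) = √(-5 + d)
S = √21687 (S = √(21756 - 69) = √21687 ≈ 147.27)
(44*(-2*3 - 2) + Y(c)) - S = (44*(-2*3 - 2) + √(-5 - 1)) - √21687 = (44*(-6 - 2) + √(-6)) - √21687 = (44*(-8) + I*√6) - √21687 = (-352 + I*√6) - √21687 = -352 - √21687 + I*√6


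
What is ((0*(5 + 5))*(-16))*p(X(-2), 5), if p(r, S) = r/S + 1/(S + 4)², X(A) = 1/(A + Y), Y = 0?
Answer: 0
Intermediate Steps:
X(A) = 1/A (X(A) = 1/(A + 0) = 1/A)
p(r, S) = (4 + S)⁻² + r/S (p(r, S) = r/S + 1/(4 + S)² = r/S + (4 + S)⁻² = (4 + S)⁻² + r/S)
((0*(5 + 5))*(-16))*p(X(-2), 5) = ((0*(5 + 5))*(-16))*((4 + 5)⁻² + 1/(-2*5)) = ((0*10)*(-16))*(9⁻² - ½*⅕) = (0*(-16))*(1/81 - ⅒) = 0*(-71/810) = 0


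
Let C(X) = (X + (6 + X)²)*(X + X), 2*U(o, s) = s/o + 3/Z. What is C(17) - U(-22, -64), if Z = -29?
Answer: 11842937/638 ≈ 18563.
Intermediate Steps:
U(o, s) = -3/58 + s/(2*o) (U(o, s) = (s/o + 3/(-29))/2 = (s/o + 3*(-1/29))/2 = (s/o - 3/29)/2 = (-3/29 + s/o)/2 = -3/58 + s/(2*o))
C(X) = 2*X*(X + (6 + X)²) (C(X) = (X + (6 + X)²)*(2*X) = 2*X*(X + (6 + X)²))
C(17) - U(-22, -64) = 2*17*(17 + (6 + 17)²) - (-3/58 + (½)*(-64)/(-22)) = 2*17*(17 + 23²) - (-3/58 + (½)*(-64)*(-1/22)) = 2*17*(17 + 529) - (-3/58 + 16/11) = 2*17*546 - 1*895/638 = 18564 - 895/638 = 11842937/638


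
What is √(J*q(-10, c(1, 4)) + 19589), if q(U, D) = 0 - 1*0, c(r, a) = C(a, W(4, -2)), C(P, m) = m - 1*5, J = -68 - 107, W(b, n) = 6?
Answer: √19589 ≈ 139.96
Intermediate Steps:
J = -175
C(P, m) = -5 + m (C(P, m) = m - 5 = -5 + m)
c(r, a) = 1 (c(r, a) = -5 + 6 = 1)
q(U, D) = 0 (q(U, D) = 0 + 0 = 0)
√(J*q(-10, c(1, 4)) + 19589) = √(-175*0 + 19589) = √(0 + 19589) = √19589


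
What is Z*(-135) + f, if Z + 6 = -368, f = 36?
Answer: 50526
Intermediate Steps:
Z = -374 (Z = -6 - 368 = -374)
Z*(-135) + f = -374*(-135) + 36 = 50490 + 36 = 50526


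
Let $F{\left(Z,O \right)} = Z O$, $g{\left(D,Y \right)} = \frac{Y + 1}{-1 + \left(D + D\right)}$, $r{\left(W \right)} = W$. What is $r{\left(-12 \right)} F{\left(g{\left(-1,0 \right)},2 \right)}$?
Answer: $8$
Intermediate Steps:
$g{\left(D,Y \right)} = \frac{1 + Y}{-1 + 2 D}$
$F{\left(Z,O \right)} = O Z$
$r{\left(-12 \right)} F{\left(g{\left(-1,0 \right)},2 \right)} = - 12 \cdot 2 \frac{1 + 0}{-1 + 2 \left(-1\right)} = - 12 \cdot 2 \frac{1}{-1 - 2} \cdot 1 = - 12 \cdot 2 \frac{1}{-3} \cdot 1 = - 12 \cdot 2 \left(\left(- \frac{1}{3}\right) 1\right) = - 12 \cdot 2 \left(- \frac{1}{3}\right) = \left(-12\right) \left(- \frac{2}{3}\right) = 8$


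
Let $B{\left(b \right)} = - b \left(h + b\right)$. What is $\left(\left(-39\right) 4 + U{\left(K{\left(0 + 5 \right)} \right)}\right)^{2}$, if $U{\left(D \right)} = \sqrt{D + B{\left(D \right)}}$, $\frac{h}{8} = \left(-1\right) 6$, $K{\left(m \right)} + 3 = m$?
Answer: $\left(156 - \sqrt{94}\right)^{2} \approx 21405.0$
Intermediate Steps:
$K{\left(m \right)} = -3 + m$
$h = -48$ ($h = 8 \left(\left(-1\right) 6\right) = 8 \left(-6\right) = -48$)
$B{\left(b \right)} = - b \left(-48 + b\right)$
$U{\left(D \right)} = \sqrt{D + D \left(48 - D\right)}$
$\left(\left(-39\right) 4 + U{\left(K{\left(0 + 5 \right)} \right)}\right)^{2} = \left(\left(-39\right) 4 + \sqrt{\left(-3 + \left(0 + 5\right)\right) \left(49 - \left(-3 + \left(0 + 5\right)\right)\right)}\right)^{2} = \left(-156 + \sqrt{\left(-3 + 5\right) \left(49 - \left(-3 + 5\right)\right)}\right)^{2} = \left(-156 + \sqrt{2 \left(49 - 2\right)}\right)^{2} = \left(-156 + \sqrt{2 \cdot 47}\right)^{2} = \left(-156 + \sqrt{94}\right)^{2}$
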